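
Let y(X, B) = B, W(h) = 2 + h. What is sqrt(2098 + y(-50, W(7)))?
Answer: 7*sqrt(43) ≈ 45.902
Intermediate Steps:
sqrt(2098 + y(-50, W(7))) = sqrt(2098 + (2 + 7)) = sqrt(2098 + 9) = sqrt(2107) = 7*sqrt(43)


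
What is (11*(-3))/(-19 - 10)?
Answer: 33/29 ≈ 1.1379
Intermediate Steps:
(11*(-3))/(-19 - 10) = -33/(-29) = -33*(-1/29) = 33/29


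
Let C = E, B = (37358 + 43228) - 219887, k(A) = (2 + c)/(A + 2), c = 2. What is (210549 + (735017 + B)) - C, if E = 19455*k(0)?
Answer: 767355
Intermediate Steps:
k(A) = 4/(2 + A) (k(A) = (2 + 2)/(A + 2) = 4/(2 + A))
B = -139301 (B = 80586 - 219887 = -139301)
E = 38910 (E = 19455*(4/(2 + 0)) = 19455*(4/2) = 19455*(4*(1/2)) = 19455*2 = 38910)
C = 38910
(210549 + (735017 + B)) - C = (210549 + (735017 - 139301)) - 1*38910 = (210549 + 595716) - 38910 = 806265 - 38910 = 767355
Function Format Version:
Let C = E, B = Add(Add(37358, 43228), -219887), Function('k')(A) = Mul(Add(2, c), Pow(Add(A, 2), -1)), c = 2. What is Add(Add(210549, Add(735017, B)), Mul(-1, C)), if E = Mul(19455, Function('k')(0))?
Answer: 767355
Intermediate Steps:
Function('k')(A) = Mul(4, Pow(Add(2, A), -1)) (Function('k')(A) = Mul(Add(2, 2), Pow(Add(A, 2), -1)) = Mul(4, Pow(Add(2, A), -1)))
B = -139301 (B = Add(80586, -219887) = -139301)
E = 38910 (E = Mul(19455, Mul(4, Pow(Add(2, 0), -1))) = Mul(19455, Mul(4, Pow(2, -1))) = Mul(19455, Mul(4, Rational(1, 2))) = Mul(19455, 2) = 38910)
C = 38910
Add(Add(210549, Add(735017, B)), Mul(-1, C)) = Add(Add(210549, Add(735017, -139301)), Mul(-1, 38910)) = Add(Add(210549, 595716), -38910) = Add(806265, -38910) = 767355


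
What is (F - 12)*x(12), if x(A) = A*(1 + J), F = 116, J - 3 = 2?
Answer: 7488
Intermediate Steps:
J = 5 (J = 3 + 2 = 5)
x(A) = 6*A (x(A) = A*(1 + 5) = A*6 = 6*A)
(F - 12)*x(12) = (116 - 12)*(6*12) = 104*72 = 7488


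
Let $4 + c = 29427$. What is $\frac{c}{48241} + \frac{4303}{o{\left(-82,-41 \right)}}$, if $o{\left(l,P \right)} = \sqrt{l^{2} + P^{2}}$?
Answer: $\frac{29423}{48241} + \frac{4303 \sqrt{5}}{205} \approx 47.546$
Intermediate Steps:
$c = 29423$ ($c = -4 + 29427 = 29423$)
$o{\left(l,P \right)} = \sqrt{P^{2} + l^{2}}$
$\frac{c}{48241} + \frac{4303}{o{\left(-82,-41 \right)}} = \frac{29423}{48241} + \frac{4303}{\sqrt{\left(-41\right)^{2} + \left(-82\right)^{2}}} = 29423 \cdot \frac{1}{48241} + \frac{4303}{\sqrt{1681 + 6724}} = \frac{29423}{48241} + \frac{4303}{\sqrt{8405}} = \frac{29423}{48241} + \frac{4303}{41 \sqrt{5}} = \frac{29423}{48241} + 4303 \frac{\sqrt{5}}{205} = \frac{29423}{48241} + \frac{4303 \sqrt{5}}{205}$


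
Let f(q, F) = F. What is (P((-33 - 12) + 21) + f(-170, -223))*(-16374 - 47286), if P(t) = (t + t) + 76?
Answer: 12413700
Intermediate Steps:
P(t) = 76 + 2*t (P(t) = 2*t + 76 = 76 + 2*t)
(P((-33 - 12) + 21) + f(-170, -223))*(-16374 - 47286) = ((76 + 2*((-33 - 12) + 21)) - 223)*(-16374 - 47286) = ((76 + 2*(-45 + 21)) - 223)*(-63660) = ((76 + 2*(-24)) - 223)*(-63660) = ((76 - 48) - 223)*(-63660) = (28 - 223)*(-63660) = -195*(-63660) = 12413700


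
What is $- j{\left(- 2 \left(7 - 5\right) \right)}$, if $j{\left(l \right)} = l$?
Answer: $4$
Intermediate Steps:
$- j{\left(- 2 \left(7 - 5\right) \right)} = - \left(-2\right) \left(7 - 5\right) = - \left(-2\right) 2 = \left(-1\right) \left(-4\right) = 4$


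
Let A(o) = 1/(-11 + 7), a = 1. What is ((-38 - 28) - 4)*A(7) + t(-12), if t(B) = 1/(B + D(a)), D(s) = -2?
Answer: 122/7 ≈ 17.429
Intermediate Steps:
A(o) = -¼ (A(o) = 1/(-4) = -¼)
t(B) = 1/(-2 + B) (t(B) = 1/(B - 2) = 1/(-2 + B))
((-38 - 28) - 4)*A(7) + t(-12) = ((-38 - 28) - 4)*(-¼) + 1/(-2 - 12) = (-66 - 4)*(-¼) + 1/(-14) = -70*(-¼) - 1/14 = 35/2 - 1/14 = 122/7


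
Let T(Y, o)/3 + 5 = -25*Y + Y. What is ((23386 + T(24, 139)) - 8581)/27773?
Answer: 13062/27773 ≈ 0.47031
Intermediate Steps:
T(Y, o) = -15 - 72*Y (T(Y, o) = -15 + 3*(-25*Y + Y) = -15 + 3*(-24*Y) = -15 - 72*Y)
((23386 + T(24, 139)) - 8581)/27773 = ((23386 + (-15 - 72*24)) - 8581)/27773 = ((23386 + (-15 - 1728)) - 8581)*(1/27773) = ((23386 - 1743) - 8581)*(1/27773) = (21643 - 8581)*(1/27773) = 13062*(1/27773) = 13062/27773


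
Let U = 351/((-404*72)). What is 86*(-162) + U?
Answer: -45028263/3232 ≈ -13932.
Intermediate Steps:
U = -39/3232 (U = 351/(-29088) = 351*(-1/29088) = -39/3232 ≈ -0.012067)
86*(-162) + U = 86*(-162) - 39/3232 = -13932 - 39/3232 = -45028263/3232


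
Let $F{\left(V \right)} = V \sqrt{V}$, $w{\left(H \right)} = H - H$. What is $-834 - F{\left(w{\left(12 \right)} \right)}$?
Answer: $-834$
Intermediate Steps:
$w{\left(H \right)} = 0$
$F{\left(V \right)} = V^{\frac{3}{2}}$
$-834 - F{\left(w{\left(12 \right)} \right)} = -834 - 0^{\frac{3}{2}} = -834 - 0 = -834 + 0 = -834$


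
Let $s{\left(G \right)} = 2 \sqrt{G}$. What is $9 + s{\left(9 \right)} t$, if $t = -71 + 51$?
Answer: $-111$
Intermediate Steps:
$t = -20$
$9 + s{\left(9 \right)} t = 9 + 2 \sqrt{9} \left(-20\right) = 9 + 2 \cdot 3 \left(-20\right) = 9 + 6 \left(-20\right) = 9 - 120 = -111$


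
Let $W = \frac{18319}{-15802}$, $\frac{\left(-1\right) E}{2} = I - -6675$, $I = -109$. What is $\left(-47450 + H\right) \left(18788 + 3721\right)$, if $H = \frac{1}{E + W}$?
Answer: $- \frac{221653037745712368}{207530183} \approx -1.0681 \cdot 10^{9}$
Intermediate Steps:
$E = -13132$ ($E = - 2 \left(-109 - -6675\right) = - 2 \left(-109 + 6675\right) = \left(-2\right) 6566 = -13132$)
$W = - \frac{18319}{15802}$ ($W = 18319 \left(- \frac{1}{15802}\right) = - \frac{18319}{15802} \approx -1.1593$)
$H = - \frac{15802}{207530183}$ ($H = \frac{1}{-13132 - \frac{18319}{15802}} = \frac{1}{- \frac{207530183}{15802}} = - \frac{15802}{207530183} \approx -7.6143 \cdot 10^{-5}$)
$\left(-47450 + H\right) \left(18788 + 3721\right) = \left(-47450 - \frac{15802}{207530183}\right) \left(18788 + 3721\right) = \left(- \frac{9847307199152}{207530183}\right) 22509 = - \frac{221653037745712368}{207530183}$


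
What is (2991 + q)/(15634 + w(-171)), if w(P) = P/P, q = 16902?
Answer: 19893/15635 ≈ 1.2723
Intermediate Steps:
w(P) = 1
(2991 + q)/(15634 + w(-171)) = (2991 + 16902)/(15634 + 1) = 19893/15635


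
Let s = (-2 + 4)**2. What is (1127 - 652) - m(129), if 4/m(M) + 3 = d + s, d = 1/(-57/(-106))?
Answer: 77197/163 ≈ 473.60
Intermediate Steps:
d = 106/57 (d = 1/(-57*(-1/106)) = 1/(57/106) = 106/57 ≈ 1.8596)
s = 4 (s = 2**2 = 4)
m(M) = 228/163 (m(M) = 4/(-3 + (106/57 + 4)) = 4/(-3 + 334/57) = 4/(163/57) = 4*(57/163) = 228/163)
(1127 - 652) - m(129) = (1127 - 652) - 1*228/163 = 475 - 228/163 = 77197/163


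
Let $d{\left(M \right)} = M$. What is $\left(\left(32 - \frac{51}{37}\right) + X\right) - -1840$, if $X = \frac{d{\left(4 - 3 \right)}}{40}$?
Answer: $\frac{2768557}{1480} \approx 1870.6$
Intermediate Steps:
$X = \frac{1}{40}$ ($X = \frac{4 - 3}{40} = \left(4 - 3\right) \frac{1}{40} = 1 \cdot \frac{1}{40} = \frac{1}{40} \approx 0.025$)
$\left(\left(32 - \frac{51}{37}\right) + X\right) - -1840 = \left(\left(32 - \frac{51}{37}\right) + \frac{1}{40}\right) - -1840 = \left(\left(32 - \frac{51}{37}\right) + \frac{1}{40}\right) + 1840 = \left(\frac{1133}{37} + \frac{1}{40}\right) + 1840 = \frac{45357}{1480} + 1840 = \frac{2768557}{1480}$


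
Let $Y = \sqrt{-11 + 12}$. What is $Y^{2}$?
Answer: $1$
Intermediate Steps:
$Y = 1$ ($Y = \sqrt{1} = 1$)
$Y^{2} = 1^{2} = 1$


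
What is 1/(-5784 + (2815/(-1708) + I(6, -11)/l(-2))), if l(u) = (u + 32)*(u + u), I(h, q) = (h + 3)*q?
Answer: -17080/98804779 ≈ -0.00017287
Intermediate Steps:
I(h, q) = q*(3 + h) (I(h, q) = (3 + h)*q = q*(3 + h))
l(u) = 2*u*(32 + u) (l(u) = (32 + u)*(2*u) = 2*u*(32 + u))
1/(-5784 + (2815/(-1708) + I(6, -11)/l(-2))) = 1/(-5784 + (2815/(-1708) + (-11*(3 + 6))/((2*(-2)*(32 - 2))))) = 1/(-5784 + (2815*(-1/1708) + (-11*9)/((2*(-2)*30)))) = 1/(-5784 + (-2815/1708 - 99/(-120))) = 1/(-5784 + (-2815/1708 - 99*(-1/120))) = 1/(-5784 + (-2815/1708 + 33/40)) = 1/(-5784 - 14059/17080) = 1/(-98804779/17080) = -17080/98804779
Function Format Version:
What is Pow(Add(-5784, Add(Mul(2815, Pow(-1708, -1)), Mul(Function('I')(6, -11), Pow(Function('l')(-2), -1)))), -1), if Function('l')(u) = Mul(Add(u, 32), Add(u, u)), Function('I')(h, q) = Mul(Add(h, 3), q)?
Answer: Rational(-17080, 98804779) ≈ -0.00017287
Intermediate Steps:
Function('I')(h, q) = Mul(q, Add(3, h)) (Function('I')(h, q) = Mul(Add(3, h), q) = Mul(q, Add(3, h)))
Function('l')(u) = Mul(2, u, Add(32, u)) (Function('l')(u) = Mul(Add(32, u), Mul(2, u)) = Mul(2, u, Add(32, u)))
Pow(Add(-5784, Add(Mul(2815, Pow(-1708, -1)), Mul(Function('I')(6, -11), Pow(Function('l')(-2), -1)))), -1) = Pow(Add(-5784, Add(Mul(2815, Pow(-1708, -1)), Mul(Mul(-11, Add(3, 6)), Pow(Mul(2, -2, Add(32, -2)), -1)))), -1) = Pow(Add(-5784, Add(Mul(2815, Rational(-1, 1708)), Mul(Mul(-11, 9), Pow(Mul(2, -2, 30), -1)))), -1) = Pow(Add(-5784, Add(Rational(-2815, 1708), Mul(-99, Pow(-120, -1)))), -1) = Pow(Add(-5784, Add(Rational(-2815, 1708), Mul(-99, Rational(-1, 120)))), -1) = Pow(Add(-5784, Add(Rational(-2815, 1708), Rational(33, 40))), -1) = Pow(Add(-5784, Rational(-14059, 17080)), -1) = Pow(Rational(-98804779, 17080), -1) = Rational(-17080, 98804779)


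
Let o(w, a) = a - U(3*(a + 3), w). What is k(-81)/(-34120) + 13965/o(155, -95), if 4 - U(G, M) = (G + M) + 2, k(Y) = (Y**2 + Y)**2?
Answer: -240759825/185954 ≈ -1294.7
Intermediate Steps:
k(Y) = (Y + Y**2)**2
U(G, M) = 2 - G - M (U(G, M) = 4 - ((G + M) + 2) = 4 - (2 + G + M) = 4 + (-2 - G - M) = 2 - G - M)
o(w, a) = 7 + w + 4*a (o(w, a) = a - (2 - 3*(a + 3) - w) = a - (2 - 3*(3 + a) - w) = a - (2 - (9 + 3*a) - w) = a - (2 + (-9 - 3*a) - w) = a - (-7 - w - 3*a) = a + (7 + w + 3*a) = 7 + w + 4*a)
k(-81)/(-34120) + 13965/o(155, -95) = ((-81)**2*(1 - 81)**2)/(-34120) + 13965/(7 + 155 + 4*(-95)) = (6561*(-80)**2)*(-1/34120) + 13965/(7 + 155 - 380) = (6561*6400)*(-1/34120) + 13965/(-218) = 41990400*(-1/34120) + 13965*(-1/218) = -1049760/853 - 13965/218 = -240759825/185954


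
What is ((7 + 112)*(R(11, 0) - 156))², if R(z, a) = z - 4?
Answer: 314388361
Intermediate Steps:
R(z, a) = -4 + z
((7 + 112)*(R(11, 0) - 156))² = ((7 + 112)*((-4 + 11) - 156))² = (119*(7 - 156))² = (119*(-149))² = (-17731)² = 314388361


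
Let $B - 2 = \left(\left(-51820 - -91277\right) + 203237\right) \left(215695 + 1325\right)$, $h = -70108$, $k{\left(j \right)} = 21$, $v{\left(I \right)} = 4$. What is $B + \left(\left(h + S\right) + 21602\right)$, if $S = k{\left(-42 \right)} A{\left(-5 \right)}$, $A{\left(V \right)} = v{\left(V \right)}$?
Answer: $52669403460$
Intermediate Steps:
$A{\left(V \right)} = 4$
$S = 84$ ($S = 21 \cdot 4 = 84$)
$B = 52669451882$ ($B = 2 + \left(\left(-51820 - -91277\right) + 203237\right) \left(215695 + 1325\right) = 2 + \left(\left(-51820 + 91277\right) + 203237\right) 217020 = 2 + \left(39457 + 203237\right) 217020 = 2 + 242694 \cdot 217020 = 2 + 52669451880 = 52669451882$)
$B + \left(\left(h + S\right) + 21602\right) = 52669451882 + \left(\left(-70108 + 84\right) + 21602\right) = 52669451882 + \left(-70024 + 21602\right) = 52669451882 - 48422 = 52669403460$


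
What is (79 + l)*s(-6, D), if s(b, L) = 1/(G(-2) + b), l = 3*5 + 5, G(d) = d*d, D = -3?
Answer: -99/2 ≈ -49.500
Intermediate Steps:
G(d) = d²
l = 20 (l = 15 + 5 = 20)
s(b, L) = 1/(4 + b) (s(b, L) = 1/((-2)² + b) = 1/(4 + b))
(79 + l)*s(-6, D) = (79 + 20)/(4 - 6) = 99/(-2) = 99*(-½) = -99/2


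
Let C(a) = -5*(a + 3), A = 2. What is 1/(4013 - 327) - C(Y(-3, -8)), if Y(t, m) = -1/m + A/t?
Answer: 543697/44232 ≈ 12.292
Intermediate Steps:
Y(t, m) = -1/m + 2/t
C(a) = -15 - 5*a (C(a) = -5*(3 + a) = -15 - 5*a)
1/(4013 - 327) - C(Y(-3, -8)) = 1/(4013 - 327) - (-15 - 5*(-1/(-8) + 2/(-3))) = 1/3686 - (-15 - 5*(-1*(-⅛) + 2*(-⅓))) = 1/3686 - (-15 - 5*(⅛ - ⅔)) = 1/3686 - (-15 - 5*(-13/24)) = 1/3686 - (-15 + 65/24) = 1/3686 - 1*(-295/24) = 1/3686 + 295/24 = 543697/44232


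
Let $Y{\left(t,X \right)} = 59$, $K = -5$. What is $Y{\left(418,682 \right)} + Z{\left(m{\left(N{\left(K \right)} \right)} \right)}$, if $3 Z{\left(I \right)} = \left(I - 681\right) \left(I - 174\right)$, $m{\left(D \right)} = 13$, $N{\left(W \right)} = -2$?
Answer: $\frac{107725}{3} \approx 35908.0$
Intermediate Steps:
$Z{\left(I \right)} = \frac{\left(-681 + I\right) \left(-174 + I\right)}{3}$ ($Z{\left(I \right)} = \frac{\left(I - 681\right) \left(I - 174\right)}{3} = \frac{\left(-681 + I\right) \left(-174 + I\right)}{3}$)
$Y{\left(418,682 \right)} + Z{\left(m{\left(N{\left(K \right)} \right)} \right)} = 59 + \left(39498 - 3705 + \frac{13^{2}}{3}\right) = 59 + \left(39498 - 3705 + \frac{1}{3} \cdot 169\right) = 59 + \left(39498 - 3705 + \frac{169}{3}\right) = 59 + \frac{107548}{3} = \frac{107725}{3}$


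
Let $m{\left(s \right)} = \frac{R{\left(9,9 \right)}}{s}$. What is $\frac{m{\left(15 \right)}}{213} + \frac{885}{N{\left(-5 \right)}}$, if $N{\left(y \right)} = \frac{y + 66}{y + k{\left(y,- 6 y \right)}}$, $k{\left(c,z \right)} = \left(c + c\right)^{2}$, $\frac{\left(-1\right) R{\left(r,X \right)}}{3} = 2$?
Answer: $\frac{89539753}{64965} \approx 1378.3$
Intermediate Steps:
$R{\left(r,X \right)} = -6$ ($R{\left(r,X \right)} = \left(-3\right) 2 = -6$)
$k{\left(c,z \right)} = 4 c^{2}$ ($k{\left(c,z \right)} = \left(2 c\right)^{2} = 4 c^{2}$)
$m{\left(s \right)} = - \frac{6}{s}$
$N{\left(y \right)} = \frac{66 + y}{y + 4 y^{2}}$ ($N{\left(y \right)} = \frac{y + 66}{y + 4 y^{2}} = \frac{66 + y}{y + 4 y^{2}}$)
$\frac{m{\left(15 \right)}}{213} + \frac{885}{N{\left(-5 \right)}} = \frac{\left(-6\right) \frac{1}{15}}{213} + \frac{885}{\frac{1}{-5} \frac{1}{1 + 4 \left(-5\right)} \left(66 - 5\right)} = \left(-6\right) \frac{1}{15} \cdot \frac{1}{213} + \frac{885}{\left(- \frac{1}{5}\right) \frac{1}{1 - 20} \cdot 61} = \left(- \frac{2}{5}\right) \frac{1}{213} + \frac{885}{\left(- \frac{1}{5}\right) \frac{1}{-19} \cdot 61} = - \frac{2}{1065} + \frac{885}{\left(- \frac{1}{5}\right) \left(- \frac{1}{19}\right) 61} = - \frac{2}{1065} + \frac{885}{\frac{61}{95}} = - \frac{2}{1065} + 885 \cdot \frac{95}{61} = - \frac{2}{1065} + \frac{84075}{61} = \frac{89539753}{64965}$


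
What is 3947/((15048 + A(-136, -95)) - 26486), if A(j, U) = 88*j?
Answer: -3947/23406 ≈ -0.16863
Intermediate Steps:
3947/((15048 + A(-136, -95)) - 26486) = 3947/((15048 + 88*(-136)) - 26486) = 3947/((15048 - 11968) - 26486) = 3947/(3080 - 26486) = 3947/(-23406) = 3947*(-1/23406) = -3947/23406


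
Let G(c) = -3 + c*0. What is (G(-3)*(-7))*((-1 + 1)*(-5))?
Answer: 0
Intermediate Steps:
G(c) = -3 (G(c) = -3 + 0 = -3)
(G(-3)*(-7))*((-1 + 1)*(-5)) = (-3*(-7))*((-1 + 1)*(-5)) = 21*(0*(-5)) = 21*0 = 0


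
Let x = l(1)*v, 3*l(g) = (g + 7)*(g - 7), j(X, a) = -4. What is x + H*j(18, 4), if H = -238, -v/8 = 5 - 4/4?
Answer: 1464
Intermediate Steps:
v = -32 (v = -8*(5 - 4/4) = -8*(5 - 4*¼) = -8*(5 - 1) = -8*4 = -32)
l(g) = (-7 + g)*(7 + g)/3 (l(g) = ((g + 7)*(g - 7))/3 = ((7 + g)*(-7 + g))/3 = ((-7 + g)*(7 + g))/3 = (-7 + g)*(7 + g)/3)
x = 512 (x = (-49/3 + (⅓)*1²)*(-32) = (-49/3 + (⅓)*1)*(-32) = (-49/3 + ⅓)*(-32) = -16*(-32) = 512)
x + H*j(18, 4) = 512 - 238*(-4) = 512 + 952 = 1464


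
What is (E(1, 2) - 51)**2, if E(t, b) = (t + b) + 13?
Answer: 1225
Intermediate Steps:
E(t, b) = 13 + b + t (E(t, b) = (b + t) + 13 = 13 + b + t)
(E(1, 2) - 51)**2 = ((13 + 2 + 1) - 51)**2 = (16 - 51)**2 = (-35)**2 = 1225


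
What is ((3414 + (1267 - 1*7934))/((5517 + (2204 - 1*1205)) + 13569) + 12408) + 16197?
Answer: 574528172/20085 ≈ 28605.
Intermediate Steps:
((3414 + (1267 - 1*7934))/((5517 + (2204 - 1*1205)) + 13569) + 12408) + 16197 = ((3414 + (1267 - 7934))/((5517 + (2204 - 1205)) + 13569) + 12408) + 16197 = ((3414 - 6667)/((5517 + 999) + 13569) + 12408) + 16197 = (-3253/(6516 + 13569) + 12408) + 16197 = (-3253/20085 + 12408) + 16197 = 249211427/20085 + 16197 = 574528172/20085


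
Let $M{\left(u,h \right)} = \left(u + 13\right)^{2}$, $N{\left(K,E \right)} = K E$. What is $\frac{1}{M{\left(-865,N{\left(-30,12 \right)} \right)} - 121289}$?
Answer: $\frac{1}{604615} \approx 1.6539 \cdot 10^{-6}$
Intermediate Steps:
$N{\left(K,E \right)} = E K$
$M{\left(u,h \right)} = \left(13 + u\right)^{2}$
$\frac{1}{M{\left(-865,N{\left(-30,12 \right)} \right)} - 121289} = \frac{1}{\left(13 - 865\right)^{2} - 121289} = \frac{1}{\left(-852\right)^{2} - 121289} = \frac{1}{725904 - 121289} = \frac{1}{604615}$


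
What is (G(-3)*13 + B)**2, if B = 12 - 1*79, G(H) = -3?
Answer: 11236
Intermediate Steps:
B = -67 (B = 12 - 79 = -67)
(G(-3)*13 + B)**2 = (-3*13 - 67)**2 = (-39 - 67)**2 = (-106)**2 = 11236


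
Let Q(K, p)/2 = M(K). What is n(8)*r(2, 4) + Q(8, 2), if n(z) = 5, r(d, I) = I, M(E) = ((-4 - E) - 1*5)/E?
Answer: 63/4 ≈ 15.750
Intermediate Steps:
M(E) = (-9 - E)/E (M(E) = ((-4 - E) - 5)/E = (-9 - E)/E)
Q(K, p) = 2*(-9 - K)/K (Q(K, p) = 2*((-9 - K)/K) = 2*(-9 - K)/K)
n(8)*r(2, 4) + Q(8, 2) = 5*4 + (-2 - 18/8) = 20 + (-2 - 18*⅛) = 20 + (-2 - 9/4) = 20 - 17/4 = 63/4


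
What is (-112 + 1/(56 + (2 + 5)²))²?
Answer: 138274081/11025 ≈ 12542.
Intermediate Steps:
(-112 + 1/(56 + (2 + 5)²))² = (-112 + 1/(56 + 7²))² = (-112 + 1/(56 + 49))² = (-112 + 1/105)² = (-11759/105)² = 138274081/11025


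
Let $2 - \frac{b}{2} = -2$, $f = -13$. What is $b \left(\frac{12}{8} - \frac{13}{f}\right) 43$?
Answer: $860$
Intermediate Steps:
$b = 8$ ($b = 4 - -4 = 4 + 4 = 8$)
$b \left(\frac{12}{8} - \frac{13}{f}\right) 43 = 8 \left(\frac{12}{8} - \frac{13}{-13}\right) 43 = 8 \left(12 \cdot \frac{1}{8} - -1\right) 43 = 8 \left(\frac{3}{2} + 1\right) 43 = 8 \cdot \frac{5}{2} \cdot 43 = 20 \cdot 43 = 860$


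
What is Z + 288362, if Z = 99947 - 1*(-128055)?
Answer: 516364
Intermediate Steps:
Z = 228002 (Z = 99947 + 128055 = 228002)
Z + 288362 = 228002 + 288362 = 516364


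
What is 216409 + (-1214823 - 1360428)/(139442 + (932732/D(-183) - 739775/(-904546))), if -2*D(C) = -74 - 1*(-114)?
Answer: 30274439343918041/139912488539 ≈ 2.1638e+5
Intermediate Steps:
D(C) = -20 (D(C) = -(-74 - 1*(-114))/2 = -(-74 + 114)/2 = -½*40 = -20)
216409 + (-1214823 - 1360428)/(139442 + (932732/D(-183) - 739775/(-904546))) = 216409 + (-1214823 - 1360428)/(139442 + (932732/(-20) - 739775/(-904546))) = 216409 - 2575251/(139442 + (932732*(-1/20) - 739775*(-1/904546))) = 216409 - 2575251/(139442 + (-233183/5 + 739775/904546)) = 216409 - 2575251/(139442 - 210921051043/4522730) = 216409 - 2575251/419737465617/4522730 = 216409 - 2575251*4522730/419737465617 = 216409 - 3882388318410/139912488539 = 30274439343918041/139912488539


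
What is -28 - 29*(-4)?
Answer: 88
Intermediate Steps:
-28 - 29*(-4) = -28 + 116 = 88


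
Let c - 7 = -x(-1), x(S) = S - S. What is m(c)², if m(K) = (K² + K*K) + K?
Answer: 11025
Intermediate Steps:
x(S) = 0
c = 7 (c = 7 - 1*0 = 7 + 0 = 7)
m(K) = K + 2*K² (m(K) = (K² + K²) + K = 2*K² + K = K + 2*K²)
m(c)² = (7*(1 + 2*7))² = (7*(1 + 14))² = (7*15)² = 105² = 11025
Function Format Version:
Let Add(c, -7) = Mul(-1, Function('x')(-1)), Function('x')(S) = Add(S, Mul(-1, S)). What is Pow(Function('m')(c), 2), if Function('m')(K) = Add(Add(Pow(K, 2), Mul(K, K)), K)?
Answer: 11025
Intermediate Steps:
Function('x')(S) = 0
c = 7 (c = Add(7, Mul(-1, 0)) = Add(7, 0) = 7)
Function('m')(K) = Add(K, Mul(2, Pow(K, 2))) (Function('m')(K) = Add(Add(Pow(K, 2), Pow(K, 2)), K) = Add(Mul(2, Pow(K, 2)), K) = Add(K, Mul(2, Pow(K, 2))))
Pow(Function('m')(c), 2) = Pow(Mul(7, Add(1, Mul(2, 7))), 2) = Pow(Mul(7, Add(1, 14)), 2) = Pow(Mul(7, 15), 2) = Pow(105, 2) = 11025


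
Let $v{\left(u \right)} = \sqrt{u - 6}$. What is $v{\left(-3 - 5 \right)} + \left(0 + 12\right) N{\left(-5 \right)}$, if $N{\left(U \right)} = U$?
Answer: $-60 + i \sqrt{14} \approx -60.0 + 3.7417 i$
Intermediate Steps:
$v{\left(u \right)} = \sqrt{-6 + u}$
$v{\left(-3 - 5 \right)} + \left(0 + 12\right) N{\left(-5 \right)} = \sqrt{-6 - 8} + \left(0 + 12\right) \left(-5\right) = \sqrt{-6 - 8} + 12 \left(-5\right) = \sqrt{-6 - 8} - 60 = \sqrt{-14} - 60 = i \sqrt{14} - 60 = -60 + i \sqrt{14}$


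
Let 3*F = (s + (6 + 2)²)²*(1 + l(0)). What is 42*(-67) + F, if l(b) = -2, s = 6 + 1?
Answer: -13483/3 ≈ -4494.3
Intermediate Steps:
s = 7
F = -5041/3 (F = ((7 + (6 + 2)²)²*(1 - 2))/3 = ((7 + 8²)²*(-1))/3 = ((7 + 64)²*(-1))/3 = (71²*(-1))/3 = (5041*(-1))/3 = (⅓)*(-5041) = -5041/3 ≈ -1680.3)
42*(-67) + F = 42*(-67) - 5041/3 = -2814 - 5041/3 = -13483/3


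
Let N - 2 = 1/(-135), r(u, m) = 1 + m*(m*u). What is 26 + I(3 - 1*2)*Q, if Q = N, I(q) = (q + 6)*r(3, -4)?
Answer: 95777/135 ≈ 709.46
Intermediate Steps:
r(u, m) = 1 + u*m**2
I(q) = 294 + 49*q (I(q) = (q + 6)*(1 + 3*(-4)**2) = (6 + q)*(1 + 3*16) = (6 + q)*(1 + 48) = (6 + q)*49 = 294 + 49*q)
N = 269/135 (N = 2 + 1/(-135) = 2 - 1/135 = 269/135 ≈ 1.9926)
Q = 269/135 ≈ 1.9926
26 + I(3 - 1*2)*Q = 26 + (294 + 49*(3 - 1*2))*(269/135) = 26 + (294 + 49*(3 - 2))*(269/135) = 26 + (294 + 49*1)*(269/135) = 26 + (294 + 49)*(269/135) = 26 + 343*(269/135) = 26 + 92267/135 = 95777/135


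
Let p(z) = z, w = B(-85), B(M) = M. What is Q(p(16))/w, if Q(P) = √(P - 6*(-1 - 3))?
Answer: -2*√10/85 ≈ -0.074407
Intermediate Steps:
w = -85
Q(P) = √(24 + P) (Q(P) = √(P - 6*(-4)) = √(P + 24) = √(24 + P))
Q(p(16))/w = √(24 + 16)/(-85) = √40*(-1/85) = (2*√10)*(-1/85) = -2*√10/85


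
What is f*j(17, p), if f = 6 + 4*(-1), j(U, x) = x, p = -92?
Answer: -184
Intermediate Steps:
f = 2 (f = 6 - 4 = 2)
f*j(17, p) = 2*(-92) = -184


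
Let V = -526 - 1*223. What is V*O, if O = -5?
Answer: 3745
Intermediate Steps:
V = -749 (V = -526 - 223 = -749)
V*O = -749*(-5) = 3745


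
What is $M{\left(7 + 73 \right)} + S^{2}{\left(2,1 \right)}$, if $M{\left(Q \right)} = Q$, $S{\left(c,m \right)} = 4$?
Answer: $96$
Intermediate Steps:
$M{\left(7 + 73 \right)} + S^{2}{\left(2,1 \right)} = \left(7 + 73\right) + 4^{2} = 80 + 16 = 96$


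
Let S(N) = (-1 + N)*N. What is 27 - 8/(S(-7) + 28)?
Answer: 565/21 ≈ 26.905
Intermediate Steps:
S(N) = N*(-1 + N)
27 - 8/(S(-7) + 28) = 27 - 8/(-7*(-1 - 7) + 28) = 27 - 8/(-7*(-8) + 28) = 27 - 8/(56 + 28) = 27 - 8/84 = 27 + (1/84)*(-8) = 27 - 2/21 = 565/21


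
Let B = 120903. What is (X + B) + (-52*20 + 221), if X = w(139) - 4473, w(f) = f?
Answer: 115750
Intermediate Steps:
X = -4334 (X = 139 - 4473 = -4334)
(X + B) + (-52*20 + 221) = (-4334 + 120903) + (-52*20 + 221) = 116569 + (-1040 + 221) = 116569 - 819 = 115750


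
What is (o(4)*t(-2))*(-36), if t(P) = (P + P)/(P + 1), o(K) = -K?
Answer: 576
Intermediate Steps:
t(P) = 2*P/(1 + P) (t(P) = (2*P)/(1 + P) = 2*P/(1 + P))
(o(4)*t(-2))*(-36) = ((-1*4)*(2*(-2)/(1 - 2)))*(-36) = -8*(-2)/(-1)*(-36) = -8*(-2)*(-1)*(-36) = -4*4*(-36) = -16*(-36) = 576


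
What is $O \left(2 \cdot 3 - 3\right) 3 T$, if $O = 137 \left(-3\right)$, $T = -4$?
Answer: $14796$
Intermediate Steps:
$O = -411$
$O \left(2 \cdot 3 - 3\right) 3 T = - 411 \left(2 \cdot 3 - 3\right) 3 \left(-4\right) = - 411 \left(6 - 3\right) 3 \left(-4\right) = - 411 \cdot 3 \cdot 3 \left(-4\right) = - 411 \cdot 9 \left(-4\right) = \left(-411\right) \left(-36\right) = 14796$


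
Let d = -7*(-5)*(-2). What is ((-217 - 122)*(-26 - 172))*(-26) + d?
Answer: -1745242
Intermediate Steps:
d = -70 (d = 35*(-2) = -70)
((-217 - 122)*(-26 - 172))*(-26) + d = ((-217 - 122)*(-26 - 172))*(-26) - 70 = -339*(-198)*(-26) - 70 = 67122*(-26) - 70 = -1745172 - 70 = -1745242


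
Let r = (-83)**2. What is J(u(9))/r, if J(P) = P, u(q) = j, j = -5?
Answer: -5/6889 ≈ -0.00072579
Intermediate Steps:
u(q) = -5
r = 6889
J(u(9))/r = -5/6889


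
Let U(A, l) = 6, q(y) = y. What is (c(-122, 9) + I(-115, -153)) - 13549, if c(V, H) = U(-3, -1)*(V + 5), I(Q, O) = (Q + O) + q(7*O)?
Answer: -15590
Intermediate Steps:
I(Q, O) = Q + 8*O (I(Q, O) = (Q + O) + 7*O = (O + Q) + 7*O = Q + 8*O)
c(V, H) = 30 + 6*V (c(V, H) = 6*(V + 5) = 6*(5 + V) = 30 + 6*V)
(c(-122, 9) + I(-115, -153)) - 13549 = ((30 + 6*(-122)) + (-115 + 8*(-153))) - 13549 = ((30 - 732) + (-115 - 1224)) - 13549 = (-702 - 1339) - 13549 = -2041 - 13549 = -15590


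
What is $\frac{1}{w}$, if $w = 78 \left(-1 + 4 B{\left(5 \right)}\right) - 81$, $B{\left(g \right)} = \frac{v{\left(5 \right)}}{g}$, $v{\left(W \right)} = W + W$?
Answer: $\frac{1}{465} \approx 0.0021505$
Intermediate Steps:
$v{\left(W \right)} = 2 W$
$B{\left(g \right)} = \frac{10}{g}$ ($B{\left(g \right)} = \frac{2 \cdot 5}{g} = \frac{10}{g}$)
$w = 465$ ($w = 78 \left(-1 + 4 \cdot \frac{10}{5}\right) - 81 = 78 \left(-1 + 4 \cdot 10 \cdot \frac{1}{5}\right) - 81 = 78 \left(-1 + 4 \cdot 2\right) - 81 = 78 \left(-1 + 8\right) - 81 = 78 \cdot 7 - 81 = 546 - 81 = 465$)
$\frac{1}{w} = \frac{1}{465}$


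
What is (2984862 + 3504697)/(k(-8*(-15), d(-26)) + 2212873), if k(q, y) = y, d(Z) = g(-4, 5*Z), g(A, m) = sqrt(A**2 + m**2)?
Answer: 14360569893007/4896806897213 - 12979118*sqrt(4229)/4896806897213 ≈ 2.9325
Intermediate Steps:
d(Z) = sqrt(16 + 25*Z**2) (d(Z) = sqrt((-4)**2 + (5*Z)**2) = sqrt(16 + 25*Z**2))
(2984862 + 3504697)/(k(-8*(-15), d(-26)) + 2212873) = (2984862 + 3504697)/(sqrt(16 + 25*(-26)**2) + 2212873) = 6489559/(sqrt(16 + 25*676) + 2212873) = 6489559/(sqrt(16 + 16900) + 2212873) = 6489559/(sqrt(16916) + 2212873) = 6489559/(2*sqrt(4229) + 2212873) = 6489559/(2212873 + 2*sqrt(4229))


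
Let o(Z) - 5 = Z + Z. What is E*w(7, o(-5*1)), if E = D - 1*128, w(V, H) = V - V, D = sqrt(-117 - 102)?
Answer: 0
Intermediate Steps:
D = I*sqrt(219) (D = sqrt(-219) = I*sqrt(219) ≈ 14.799*I)
o(Z) = 5 + 2*Z (o(Z) = 5 + (Z + Z) = 5 + 2*Z)
w(V, H) = 0
E = -128 + I*sqrt(219) (E = I*sqrt(219) - 1*128 = I*sqrt(219) - 128 = -128 + I*sqrt(219) ≈ -128.0 + 14.799*I)
E*w(7, o(-5*1)) = (-128 + I*sqrt(219))*0 = 0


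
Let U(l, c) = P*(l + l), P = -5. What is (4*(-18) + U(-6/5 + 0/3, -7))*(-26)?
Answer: 1560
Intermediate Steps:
U(l, c) = -10*l (U(l, c) = -5*(l + l) = -10*l)
(4*(-18) + U(-6/5 + 0/3, -7))*(-26) = (4*(-18) - 10*(-6/5 + 0/3))*(-26) = (-72 - 10*(-6*⅕ + 0*(⅓)))*(-26) = (-72 - 10*(-6/5 + 0))*(-26) = (-72 - 10*(-6/5))*(-26) = (-72 + 12)*(-26) = -60*(-26) = 1560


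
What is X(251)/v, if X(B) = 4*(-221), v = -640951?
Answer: 52/37703 ≈ 0.0013792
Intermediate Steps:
X(B) = -884
X(251)/v = -884/(-640951) = -884*(-1/640951) = 52/37703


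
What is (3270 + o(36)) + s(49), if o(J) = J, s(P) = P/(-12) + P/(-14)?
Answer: 39581/12 ≈ 3298.4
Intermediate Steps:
s(P) = -13*P/84 (s(P) = P*(-1/12) + P*(-1/14) = -P/12 - P/14 = -13*P/84)
(3270 + o(36)) + s(49) = (3270 + 36) - 13/84*49 = 3306 - 91/12 = 39581/12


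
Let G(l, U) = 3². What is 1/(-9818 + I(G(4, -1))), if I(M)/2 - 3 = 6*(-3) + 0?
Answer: -1/9848 ≈ -0.00010154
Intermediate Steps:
G(l, U) = 9
I(M) = -30 (I(M) = 6 + 2*(6*(-3) + 0) = 6 + 2*(-18 + 0) = 6 + 2*(-18) = 6 - 36 = -30)
1/(-9818 + I(G(4, -1))) = 1/(-9818 - 30) = 1/(-9848) = -1/9848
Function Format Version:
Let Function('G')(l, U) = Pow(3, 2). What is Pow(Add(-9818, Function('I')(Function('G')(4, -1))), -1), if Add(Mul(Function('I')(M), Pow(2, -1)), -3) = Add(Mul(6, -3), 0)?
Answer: Rational(-1, 9848) ≈ -0.00010154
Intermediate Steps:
Function('G')(l, U) = 9
Function('I')(M) = -30 (Function('I')(M) = Add(6, Mul(2, Add(Mul(6, -3), 0))) = Add(6, Mul(2, Add(-18, 0))) = Add(6, Mul(2, -18)) = Add(6, -36) = -30)
Pow(Add(-9818, Function('I')(Function('G')(4, -1))), -1) = Pow(Add(-9818, -30), -1) = Pow(-9848, -1) = Rational(-1, 9848)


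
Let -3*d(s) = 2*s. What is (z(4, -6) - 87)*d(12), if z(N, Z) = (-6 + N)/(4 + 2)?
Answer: 2096/3 ≈ 698.67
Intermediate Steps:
d(s) = -2*s/3
z(N, Z) = -1 + N/6 (z(N, Z) = (-6 + N)/6 = (-6 + N)*(1/6) = -1 + N/6)
(z(4, -6) - 87)*d(12) = ((-1 + (1/6)*4) - 87)*(-2/3*12) = ((-1 + 2/3) - 87)*(-8) = (-1/3 - 87)*(-8) = -262/3*(-8) = 2096/3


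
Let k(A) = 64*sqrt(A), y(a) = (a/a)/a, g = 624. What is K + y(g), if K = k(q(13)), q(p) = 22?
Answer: 1/624 + 64*sqrt(22) ≈ 300.19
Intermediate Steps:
y(a) = 1/a
K = 64*sqrt(22) ≈ 300.19
K + y(g) = 64*sqrt(22) + 1/624 = 1/624 + 64*sqrt(22)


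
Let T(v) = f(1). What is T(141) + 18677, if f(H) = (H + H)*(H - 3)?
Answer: 18673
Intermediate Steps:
f(H) = 2*H*(-3 + H) (f(H) = (2*H)*(-3 + H) = 2*H*(-3 + H))
T(v) = -4 (T(v) = 2*1*(-3 + 1) = 2*1*(-2) = -4)
T(141) + 18677 = -4 + 18677 = 18673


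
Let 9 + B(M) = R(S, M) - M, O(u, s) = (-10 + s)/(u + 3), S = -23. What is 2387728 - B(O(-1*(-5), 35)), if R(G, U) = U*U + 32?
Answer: 152812695/64 ≈ 2.3877e+6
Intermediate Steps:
O(u, s) = (-10 + s)/(3 + u)
R(G, U) = 32 + U**2 (R(G, U) = U**2 + 32 = 32 + U**2)
B(M) = 23 + M**2 - M (B(M) = -9 + ((32 + M**2) - M) = -9 + (32 + M**2 - M) = 23 + M**2 - M)
2387728 - B(O(-1*(-5), 35)) = 2387728 - (23 + ((-10 + 35)/(3 - 1*(-5)))**2 - (-10 + 35)/(3 - 1*(-5))) = 2387728 - (23 + (25/(3 + 5))**2 - 25/(3 + 5)) = 2387728 - (23 + (25/8)**2 - 25/8) = 2387728 - (23 + ((1/8)*25)**2 - 25/8) = 2387728 - (23 + (25/8)**2 - 1*25/8) = 2387728 - (23 + 625/64 - 25/8) = 2387728 - 1*1897/64 = 2387728 - 1897/64 = 152812695/64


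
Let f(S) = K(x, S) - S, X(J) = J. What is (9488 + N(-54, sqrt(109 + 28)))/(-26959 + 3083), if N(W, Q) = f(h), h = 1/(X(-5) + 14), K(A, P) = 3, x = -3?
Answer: -42709/107442 ≈ -0.39751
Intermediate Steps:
h = 1/9 (h = 1/(-5 + 14) = 1/9 ≈ 0.11111)
f(S) = 3 - S
N(W, Q) = 26/9 (N(W, Q) = 3 - 1*1/9 = 3 - 1/9 = 26/9)
(9488 + N(-54, sqrt(109 + 28)))/(-26959 + 3083) = (9488 + 26/9)/(-26959 + 3083) = (85418/9)/(-23876) = (85418/9)*(-1/23876) = -42709/107442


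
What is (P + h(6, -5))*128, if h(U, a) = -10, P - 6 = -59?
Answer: -8064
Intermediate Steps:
P = -53 (P = 6 - 59 = -53)
(P + h(6, -5))*128 = (-53 - 10)*128 = -63*128 = -8064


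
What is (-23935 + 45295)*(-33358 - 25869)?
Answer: -1265088720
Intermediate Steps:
(-23935 + 45295)*(-33358 - 25869) = 21360*(-59227) = -1265088720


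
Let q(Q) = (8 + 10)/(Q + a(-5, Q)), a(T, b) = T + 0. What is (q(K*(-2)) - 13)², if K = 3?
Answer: 25921/121 ≈ 214.22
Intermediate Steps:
a(T, b) = T
q(Q) = 18/(-5 + Q) (q(Q) = (8 + 10)/(Q - 5) = 18/(-5 + Q))
(q(K*(-2)) - 13)² = (18/(-5 + 3*(-2)) - 13)² = (18/(-5 - 6) - 13)² = (18/(-11) - 13)² = (18*(-1/11) - 13)² = (-18/11 - 13)² = (-161/11)² = 25921/121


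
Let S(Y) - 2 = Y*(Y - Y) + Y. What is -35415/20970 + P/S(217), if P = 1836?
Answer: 227741/34018 ≈ 6.6947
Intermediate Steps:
S(Y) = 2 + Y (S(Y) = 2 + (Y*(Y - Y) + Y) = 2 + (Y*0 + Y) = 2 + (0 + Y) = 2 + Y)
-35415/20970 + P/S(217) = -35415/20970 + 1836/(2 + 217) = -35415*1/20970 + 1836/219 = -787/466 + 1836*(1/219) = -787/466 + 612/73 = 227741/34018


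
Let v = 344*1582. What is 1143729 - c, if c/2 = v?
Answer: 55313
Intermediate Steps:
v = 544208
c = 1088416 (c = 2*544208 = 1088416)
1143729 - c = 1143729 - 1*1088416 = 1143729 - 1088416 = 55313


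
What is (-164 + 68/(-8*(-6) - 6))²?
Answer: 11628100/441 ≈ 26368.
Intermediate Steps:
(-164 + 68/(-8*(-6) - 6))² = (-164 + 68/(48 - 6))² = (-164 + 68/42)² = (-164 + 68*(1/42))² = (-164 + 34/21)² = (-3410/21)² = 11628100/441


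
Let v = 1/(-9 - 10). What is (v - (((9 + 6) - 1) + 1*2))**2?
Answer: 93025/361 ≈ 257.69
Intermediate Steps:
v = -1/19 (v = 1/(-19) = -1/19 ≈ -0.052632)
(v - (((9 + 6) - 1) + 1*2))**2 = (-1/19 - (((9 + 6) - 1) + 1*2))**2 = (-1/19 - ((15 - 1) + 2))**2 = (-1/19 - (14 + 2))**2 = (-1/19 - 1*16)**2 = (-1/19 - 16)**2 = (-305/19)**2 = 93025/361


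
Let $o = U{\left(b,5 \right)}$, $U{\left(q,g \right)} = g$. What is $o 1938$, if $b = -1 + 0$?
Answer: $9690$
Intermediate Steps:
$b = -1$
$o = 5$
$o 1938 = 5 \cdot 1938 = 9690$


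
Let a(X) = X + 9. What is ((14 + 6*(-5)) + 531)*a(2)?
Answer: 5665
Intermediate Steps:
a(X) = 9 + X
((14 + 6*(-5)) + 531)*a(2) = ((14 + 6*(-5)) + 531)*(9 + 2) = ((14 - 30) + 531)*11 = (-16 + 531)*11 = 515*11 = 5665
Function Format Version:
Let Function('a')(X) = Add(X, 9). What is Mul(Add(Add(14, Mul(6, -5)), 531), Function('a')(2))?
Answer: 5665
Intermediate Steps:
Function('a')(X) = Add(9, X)
Mul(Add(Add(14, Mul(6, -5)), 531), Function('a')(2)) = Mul(Add(Add(14, Mul(6, -5)), 531), Add(9, 2)) = Mul(Add(Add(14, -30), 531), 11) = Mul(Add(-16, 531), 11) = Mul(515, 11) = 5665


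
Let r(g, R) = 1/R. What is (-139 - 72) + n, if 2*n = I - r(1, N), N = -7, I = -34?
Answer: -3191/14 ≈ -227.93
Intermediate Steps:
n = -237/14 (n = (-34 - 1/(-7))/2 = (-34 - 1*(-⅐))/2 = (-34 + ⅐)/2 = (½)*(-237/7) = -237/14 ≈ -16.929)
(-139 - 72) + n = (-139 - 72) - 237/14 = -211 - 237/14 = -3191/14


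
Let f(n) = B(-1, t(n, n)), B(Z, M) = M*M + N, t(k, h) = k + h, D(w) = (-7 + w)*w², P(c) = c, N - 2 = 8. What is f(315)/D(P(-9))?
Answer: -198455/648 ≈ -306.26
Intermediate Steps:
N = 10 (N = 2 + 8 = 10)
D(w) = w²*(-7 + w)
t(k, h) = h + k
B(Z, M) = 10 + M² (B(Z, M) = M*M + 10 = M² + 10 = 10 + M²)
f(n) = 10 + 4*n² (f(n) = 10 + (n + n)² = 10 + (2*n)² = 10 + 4*n²)
f(315)/D(P(-9)) = (10 + 4*315²)/(((-9)²*(-7 - 9))) = (10 + 4*99225)/((81*(-16))) = (10 + 396900)/(-1296) = 396910*(-1/1296) = -198455/648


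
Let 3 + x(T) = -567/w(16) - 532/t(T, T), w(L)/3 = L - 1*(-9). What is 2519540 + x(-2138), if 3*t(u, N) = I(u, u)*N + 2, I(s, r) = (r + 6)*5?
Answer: 717785025835726/284888525 ≈ 2.5195e+6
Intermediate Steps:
I(s, r) = 30 + 5*r (I(s, r) = (6 + r)*5 = 30 + 5*r)
t(u, N) = 2/3 + N*(30 + 5*u)/3 (t(u, N) = ((30 + 5*u)*N + 2)/3 = (N*(30 + 5*u) + 2)/3 = (2 + N*(30 + 5*u))/3 = 2/3 + N*(30 + 5*u)/3)
w(L) = 27 + 3*L (w(L) = 3*(L - 1*(-9)) = 3*(L + 9) = 3*(9 + L) = 27 + 3*L)
x(T) = -264/25 - 532/(2/3 + 5*T*(6 + T)/3) (x(T) = -3 + (-567/(27 + 3*16) - 532/(2/3 + 5*T*(6 + T)/3)) = -3 + (-567/(27 + 48) - 532/(2/3 + 5*T*(6 + T)/3)) = -3 + (-567/75 - 532/(2/3 + 5*T*(6 + T)/3)) = -3 + (-567*1/75 - 532/(2/3 + 5*T*(6 + T)/3)) = -3 + (-189/25 - 532/(2/3 + 5*T*(6 + T)/3)) = -264/25 - 532/(2/3 + 5*T*(6 + T)/3))
2519540 + x(-2138) = 2519540 + 12*(-3369 - 110*(-2138)*(6 - 2138))/(25*(2 + 5*(-2138)*(6 - 2138))) = 2519540 + 12*(-3369 - 110*(-2138)*(-2132))/(25*(2 + 5*(-2138)*(-2132))) = 2519540 + 12*(-3369 - 501403760)/(25*(2 + 22791080)) = 2519540 + (12/25)*(-501407129)/22791082 = 2519540 + (12/25)*(1/22791082)*(-501407129) = 2519540 - 3008442774/284888525 = 717785025835726/284888525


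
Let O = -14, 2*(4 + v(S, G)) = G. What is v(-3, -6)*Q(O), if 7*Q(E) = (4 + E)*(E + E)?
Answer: -280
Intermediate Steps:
v(S, G) = -4 + G/2
Q(E) = 2*E*(4 + E)/7 (Q(E) = ((4 + E)*(E + E))/7 = ((4 + E)*(2*E))/7 = (2*E*(4 + E))/7 = 2*E*(4 + E)/7)
v(-3, -6)*Q(O) = (-4 + (1/2)*(-6))*((2/7)*(-14)*(4 - 14)) = (-4 - 3)*((2/7)*(-14)*(-10)) = -7*40 = -280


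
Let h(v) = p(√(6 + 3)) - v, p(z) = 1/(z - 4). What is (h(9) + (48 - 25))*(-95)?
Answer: -1235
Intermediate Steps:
p(z) = 1/(-4 + z)
h(v) = -1 - v (h(v) = 1/(-4 + √(6 + 3)) - v = 1/(-4 + √9) - v = 1/(-4 + 3) - v = 1/(-1) - v = -1 - v)
(h(9) + (48 - 25))*(-95) = ((-1 - 1*9) + (48 - 25))*(-95) = ((-1 - 9) + 23)*(-95) = (-10 + 23)*(-95) = 13*(-95) = -1235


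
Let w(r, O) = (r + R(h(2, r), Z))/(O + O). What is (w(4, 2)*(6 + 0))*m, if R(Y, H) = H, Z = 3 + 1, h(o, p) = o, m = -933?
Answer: -11196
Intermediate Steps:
Z = 4
w(r, O) = (4 + r)/(2*O) (w(r, O) = (r + 4)/(O + O) = (4 + r)/((2*O)) = (4 + r)*(1/(2*O)) = (4 + r)/(2*O))
(w(4, 2)*(6 + 0))*m = (((½)*(4 + 4)/2)*(6 + 0))*(-933) = (((½)*(½)*8)*6)*(-933) = (2*6)*(-933) = 12*(-933) = -11196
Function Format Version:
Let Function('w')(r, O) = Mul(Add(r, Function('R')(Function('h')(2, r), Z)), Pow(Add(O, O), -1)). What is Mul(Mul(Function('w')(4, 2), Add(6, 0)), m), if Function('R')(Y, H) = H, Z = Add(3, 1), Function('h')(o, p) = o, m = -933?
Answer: -11196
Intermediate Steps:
Z = 4
Function('w')(r, O) = Mul(Rational(1, 2), Pow(O, -1), Add(4, r)) (Function('w')(r, O) = Mul(Add(r, 4), Pow(Add(O, O), -1)) = Mul(Add(4, r), Pow(Mul(2, O), -1)) = Mul(Add(4, r), Mul(Rational(1, 2), Pow(O, -1))) = Mul(Rational(1, 2), Pow(O, -1), Add(4, r)))
Mul(Mul(Function('w')(4, 2), Add(6, 0)), m) = Mul(Mul(Mul(Rational(1, 2), Pow(2, -1), Add(4, 4)), Add(6, 0)), -933) = Mul(Mul(Mul(Rational(1, 2), Rational(1, 2), 8), 6), -933) = Mul(Mul(2, 6), -933) = Mul(12, -933) = -11196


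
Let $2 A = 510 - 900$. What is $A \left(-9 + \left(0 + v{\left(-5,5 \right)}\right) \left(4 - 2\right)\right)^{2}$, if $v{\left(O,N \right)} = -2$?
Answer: $-32955$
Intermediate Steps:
$A = -195$ ($A = \frac{510 - 900}{2} = \frac{1}{2} \left(-390\right) = -195$)
$A \left(-9 + \left(0 + v{\left(-5,5 \right)}\right) \left(4 - 2\right)\right)^{2} = - 195 \left(-9 + \left(0 - 2\right) \left(4 - 2\right)\right)^{2} = - 195 \left(-9 - 4\right)^{2} = - 195 \left(-13\right)^{2} = \left(-195\right) 169 = -32955$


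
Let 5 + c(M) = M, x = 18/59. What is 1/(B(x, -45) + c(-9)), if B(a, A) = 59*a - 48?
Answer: -1/44 ≈ -0.022727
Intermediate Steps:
x = 18/59 (x = 18*(1/59) = 18/59 ≈ 0.30508)
B(a, A) = -48 + 59*a
c(M) = -5 + M
1/(B(x, -45) + c(-9)) = 1/((-48 + 59*(18/59)) + (-5 - 9)) = 1/((-48 + 18) - 14) = 1/(-30 - 14) = 1/(-44) = -1/44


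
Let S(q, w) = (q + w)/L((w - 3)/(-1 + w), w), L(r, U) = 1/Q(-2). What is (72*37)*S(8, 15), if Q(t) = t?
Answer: -122544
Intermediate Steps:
L(r, U) = -½ (L(r, U) = 1/(-2) = -½)
S(q, w) = -2*q - 2*w (S(q, w) = (q + w)/(-½) = (q + w)*(-2) = -2*q - 2*w)
(72*37)*S(8, 15) = (72*37)*(-2*8 - 2*15) = 2664*(-16 - 30) = 2664*(-46) = -122544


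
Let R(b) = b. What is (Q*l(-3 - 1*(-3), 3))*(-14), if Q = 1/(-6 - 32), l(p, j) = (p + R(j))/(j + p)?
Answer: 7/19 ≈ 0.36842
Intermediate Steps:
l(p, j) = 1 (l(p, j) = (p + j)/(j + p) = (j + p)/(j + p) = 1)
Q = -1/38 (Q = 1/(-38) = -1/38 ≈ -0.026316)
(Q*l(-3 - 1*(-3), 3))*(-14) = -1/38*1*(-14) = -1/38*(-14) = 7/19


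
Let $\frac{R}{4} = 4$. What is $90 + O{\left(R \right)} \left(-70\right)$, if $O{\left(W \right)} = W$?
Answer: $-1030$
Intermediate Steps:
$R = 16$ ($R = 4 \cdot 4 = 16$)
$90 + O{\left(R \right)} \left(-70\right) = 90 + 16 \left(-70\right) = 90 - 1120 = -1030$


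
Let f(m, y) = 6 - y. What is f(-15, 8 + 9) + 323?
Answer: 312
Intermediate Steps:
f(-15, 8 + 9) + 323 = (6 - (8 + 9)) + 323 = (6 - 1*17) + 323 = (6 - 17) + 323 = -11 + 323 = 312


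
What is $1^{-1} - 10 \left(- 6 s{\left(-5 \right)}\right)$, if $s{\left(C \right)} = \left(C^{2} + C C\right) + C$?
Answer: $2701$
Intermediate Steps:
$s{\left(C \right)} = C + 2 C^{2}$ ($s{\left(C \right)} = \left(C^{2} + C^{2}\right) + C = 2 C^{2} + C = C + 2 C^{2}$)
$1^{-1} - 10 \left(- 6 s{\left(-5 \right)}\right) = 1^{-1} - 10 \left(- 6 \left(- 5 \left(1 + 2 \left(-5\right)\right)\right)\right) = 1 - 10 \left(- 6 \left(- 5 \left(1 - 10\right)\right)\right) = 1 - 10 \left(- 6 \left(\left(-5\right) \left(-9\right)\right)\right) = 1 - 10 \left(\left(-6\right) 45\right) = 1 - -2700 = 1 + 2700 = 2701$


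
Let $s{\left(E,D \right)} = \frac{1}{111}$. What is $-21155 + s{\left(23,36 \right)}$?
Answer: $- \frac{2348204}{111} \approx -21155.0$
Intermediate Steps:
$s{\left(E,D \right)} = \frac{1}{111}$
$-21155 + s{\left(23,36 \right)} = -21155 + \frac{1}{111} = - \frac{2348204}{111}$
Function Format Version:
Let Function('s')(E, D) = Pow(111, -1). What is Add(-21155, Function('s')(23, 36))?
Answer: Rational(-2348204, 111) ≈ -21155.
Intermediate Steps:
Function('s')(E, D) = Rational(1, 111)
Add(-21155, Function('s')(23, 36)) = Add(-21155, Rational(1, 111)) = Rational(-2348204, 111)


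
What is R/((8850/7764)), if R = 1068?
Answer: 1381992/1475 ≈ 936.94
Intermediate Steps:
R/((8850/7764)) = 1068/((8850/7764)) = 1068/((8850*(1/7764))) = 1068/(1475/1294) = 1068*(1294/1475) = 1381992/1475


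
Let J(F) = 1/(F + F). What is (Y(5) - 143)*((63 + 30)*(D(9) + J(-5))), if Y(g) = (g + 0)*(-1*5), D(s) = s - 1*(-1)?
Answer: -773388/5 ≈ -1.5468e+5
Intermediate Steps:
J(F) = 1/(2*F)
D(s) = 1 + s (D(s) = s + 1 = 1 + s)
Y(g) = -5*g (Y(g) = g*(-5) = -5*g)
(Y(5) - 143)*((63 + 30)*(D(9) + J(-5))) = (-5*5 - 143)*((63 + 30)*((1 + 9) + (½)/(-5))) = (-25 - 143)*(93*(10 + (½)*(-⅕))) = -15624*(10 - ⅒) = -15624*99/10 = -168*9207/10 = -773388/5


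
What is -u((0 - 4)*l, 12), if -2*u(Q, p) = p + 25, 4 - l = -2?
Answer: 37/2 ≈ 18.500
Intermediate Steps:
l = 6 (l = 4 - 1*(-2) = 4 + 2 = 6)
u(Q, p) = -25/2 - p/2 (u(Q, p) = -(p + 25)/2 = -(25 + p)/2 = -25/2 - p/2)
-u((0 - 4)*l, 12) = -(-25/2 - ½*12) = -(-25/2 - 6) = -1*(-37/2) = 37/2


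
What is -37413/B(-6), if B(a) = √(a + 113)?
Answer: -37413*√107/107 ≈ -3616.9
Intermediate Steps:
B(a) = √(113 + a)
-37413/B(-6) = -37413/√(113 - 6) = -37413*√107/107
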